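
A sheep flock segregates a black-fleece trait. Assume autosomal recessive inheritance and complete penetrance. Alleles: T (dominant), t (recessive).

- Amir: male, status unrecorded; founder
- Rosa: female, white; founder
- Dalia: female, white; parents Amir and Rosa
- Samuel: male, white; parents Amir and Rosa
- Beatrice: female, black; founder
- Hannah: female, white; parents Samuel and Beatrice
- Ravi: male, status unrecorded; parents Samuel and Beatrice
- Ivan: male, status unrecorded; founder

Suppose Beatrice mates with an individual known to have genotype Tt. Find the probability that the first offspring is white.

Beatrice is black, so Beatrice is tt.
The cross gives 1/2 Tt : 1/2 tt, so P(offspring is white) = 1/2.

1/2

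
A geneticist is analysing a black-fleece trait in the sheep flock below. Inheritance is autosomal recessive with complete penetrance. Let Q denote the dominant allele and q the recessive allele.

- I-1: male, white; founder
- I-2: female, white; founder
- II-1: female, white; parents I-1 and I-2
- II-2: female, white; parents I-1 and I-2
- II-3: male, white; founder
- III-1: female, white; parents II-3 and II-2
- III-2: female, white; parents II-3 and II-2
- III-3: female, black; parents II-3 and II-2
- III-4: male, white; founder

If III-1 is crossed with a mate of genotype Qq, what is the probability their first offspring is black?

1/6

II-3 is white so carries Q and passed q to III-3 (qq), so II-3 is Qq.
II-2 is white so carries Q and passed q to III-3 (qq), so II-2 is Qq.
III-1 is a white offspring of II-3 (Qq) × II-2 (Qq), whose cross gives 1/4 QQ : 1/2 Qq : 1/4 qq; conditioning on being white, III-1 is QQ with probability 1/3, Qq with probability 2/3.
Summing over parental genotype combinations, P(offspring is black) = 2/3·1/4 = 1/6.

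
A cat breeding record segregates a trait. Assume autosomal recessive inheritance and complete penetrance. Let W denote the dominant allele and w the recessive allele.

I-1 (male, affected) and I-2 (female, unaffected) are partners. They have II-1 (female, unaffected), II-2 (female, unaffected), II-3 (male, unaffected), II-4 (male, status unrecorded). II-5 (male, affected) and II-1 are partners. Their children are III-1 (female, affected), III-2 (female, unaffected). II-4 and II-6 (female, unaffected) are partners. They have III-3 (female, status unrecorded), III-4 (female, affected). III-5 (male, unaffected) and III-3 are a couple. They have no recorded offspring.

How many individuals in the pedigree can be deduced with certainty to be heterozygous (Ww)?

5

Obligate heterozygotes: II-1 is unaffected so carries W and received w from I-1 (ww), so II-1 is Ww; II-2 is unaffected so carries W and received w from I-1 (ww), so II-2 is Ww; II-3 is unaffected so carries W and received w from I-1 (ww), so II-3 is Ww; II-6 is unaffected so carries W and passed w to III-4 (ww), so II-6 is Ww; III-2 is unaffected so carries W and received w from II-5 (ww), so III-2 is Ww.
Every other individual is either homozygous by phenotype or has at least one consistent homozygous assignment, so the count is 5.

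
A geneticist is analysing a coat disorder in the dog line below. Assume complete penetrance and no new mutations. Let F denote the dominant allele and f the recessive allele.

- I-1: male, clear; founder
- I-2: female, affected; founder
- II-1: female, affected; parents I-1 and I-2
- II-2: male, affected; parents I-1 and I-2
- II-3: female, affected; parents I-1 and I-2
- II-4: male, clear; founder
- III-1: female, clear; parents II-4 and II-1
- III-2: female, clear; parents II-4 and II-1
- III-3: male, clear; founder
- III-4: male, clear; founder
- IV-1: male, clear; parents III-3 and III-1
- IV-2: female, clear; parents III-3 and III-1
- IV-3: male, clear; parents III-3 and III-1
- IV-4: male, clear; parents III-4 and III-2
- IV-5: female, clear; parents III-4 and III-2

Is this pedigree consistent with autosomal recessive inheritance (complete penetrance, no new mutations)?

A consistent assignment under autosomal recessive exists: I-1 Ff, I-2 ff, II-1 ff, II-2 ff, II-3 ff, II-4 FF, III-1 Ff, III-2 Ff, III-3 FF, III-4 FF, IV-1 FF, IV-2 FF, IV-3 FF, IV-4 FF, IV-5 FF.
In this assignment every recorded phenotype matches its genotype and every non-founder's genotype is obtainable from its parents' genotypes, so the pedigree is consistent.

Yes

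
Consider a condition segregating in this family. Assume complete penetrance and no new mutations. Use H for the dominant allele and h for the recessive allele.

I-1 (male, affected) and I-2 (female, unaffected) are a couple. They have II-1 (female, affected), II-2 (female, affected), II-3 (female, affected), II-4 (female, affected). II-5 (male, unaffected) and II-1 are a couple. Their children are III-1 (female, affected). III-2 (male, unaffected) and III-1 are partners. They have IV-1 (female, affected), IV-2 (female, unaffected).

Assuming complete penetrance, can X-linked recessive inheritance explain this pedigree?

Under X-linked recessive, III-1 (affected, female) cannot arise from II-5 (unaffected) × II-1 (affected).

No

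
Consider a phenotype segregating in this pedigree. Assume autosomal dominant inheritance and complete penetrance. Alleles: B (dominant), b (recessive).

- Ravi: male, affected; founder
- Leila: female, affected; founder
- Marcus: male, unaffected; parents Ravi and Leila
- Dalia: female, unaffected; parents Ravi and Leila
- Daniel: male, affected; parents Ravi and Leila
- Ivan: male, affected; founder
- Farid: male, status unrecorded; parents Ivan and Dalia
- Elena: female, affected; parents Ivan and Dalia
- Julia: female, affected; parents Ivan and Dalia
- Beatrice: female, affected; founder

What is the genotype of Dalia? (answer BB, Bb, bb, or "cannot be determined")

Dalia is unaffected, so Dalia is bb.

bb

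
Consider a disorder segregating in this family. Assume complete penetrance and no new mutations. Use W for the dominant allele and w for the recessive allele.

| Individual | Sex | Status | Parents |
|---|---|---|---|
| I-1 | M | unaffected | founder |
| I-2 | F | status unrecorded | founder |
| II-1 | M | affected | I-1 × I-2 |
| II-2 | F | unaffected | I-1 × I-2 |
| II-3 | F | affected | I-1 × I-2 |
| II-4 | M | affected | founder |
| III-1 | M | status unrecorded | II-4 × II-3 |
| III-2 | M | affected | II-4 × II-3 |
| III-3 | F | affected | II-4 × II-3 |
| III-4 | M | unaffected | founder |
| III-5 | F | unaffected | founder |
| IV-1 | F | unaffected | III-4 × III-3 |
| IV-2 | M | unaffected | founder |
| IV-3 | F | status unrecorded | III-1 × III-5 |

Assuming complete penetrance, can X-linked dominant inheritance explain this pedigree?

A consistent assignment under X-linked dominant exists: I-1 X^w Y, I-2 X^W X^w, II-1 X^W Y, II-2 X^w X^w, II-3 X^W X^w, II-4 X^W Y, III-1 X^W Y, III-2 X^W Y, III-3 X^W X^w, III-4 X^w Y, III-5 X^w X^w, IV-1 X^w X^w, IV-2 X^w Y, IV-3 X^W X^w.
In this assignment every recorded phenotype matches its genotype and every non-founder's genotype is obtainable from its parents' genotypes, so the pedigree is consistent.

Yes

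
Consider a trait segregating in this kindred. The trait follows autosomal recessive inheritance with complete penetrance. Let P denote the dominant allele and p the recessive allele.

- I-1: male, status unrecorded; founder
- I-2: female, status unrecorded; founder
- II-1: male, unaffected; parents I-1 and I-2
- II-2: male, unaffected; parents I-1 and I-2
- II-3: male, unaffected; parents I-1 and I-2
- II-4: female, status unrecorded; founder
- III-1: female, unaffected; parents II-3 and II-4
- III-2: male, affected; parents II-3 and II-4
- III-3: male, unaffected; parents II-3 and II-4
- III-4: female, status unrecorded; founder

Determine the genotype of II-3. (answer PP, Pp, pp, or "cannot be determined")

From phenotype alone, II-3 is PP or Pp.
II-3 is unaffected so carries P and passed p to III-2 (pp), so II-3 is Pp.

Pp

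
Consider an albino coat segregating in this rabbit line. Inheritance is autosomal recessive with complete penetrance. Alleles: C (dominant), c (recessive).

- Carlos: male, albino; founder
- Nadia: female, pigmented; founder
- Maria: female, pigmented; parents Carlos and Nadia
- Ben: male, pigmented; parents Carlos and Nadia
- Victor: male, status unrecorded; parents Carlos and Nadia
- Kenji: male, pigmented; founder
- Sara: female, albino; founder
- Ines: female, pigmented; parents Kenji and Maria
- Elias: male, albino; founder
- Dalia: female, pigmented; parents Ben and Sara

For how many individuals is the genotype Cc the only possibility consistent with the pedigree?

Obligate heterozygotes: Maria is pigmented so carries C and received c from Carlos (cc), so Maria is Cc; Ben is pigmented so carries C and received c from Carlos (cc), so Ben is Cc; Dalia is pigmented so carries C and received c from Sara (cc), so Dalia is Cc.
Every other individual is either homozygous by phenotype or has at least one consistent homozygous assignment, so the count is 3.

3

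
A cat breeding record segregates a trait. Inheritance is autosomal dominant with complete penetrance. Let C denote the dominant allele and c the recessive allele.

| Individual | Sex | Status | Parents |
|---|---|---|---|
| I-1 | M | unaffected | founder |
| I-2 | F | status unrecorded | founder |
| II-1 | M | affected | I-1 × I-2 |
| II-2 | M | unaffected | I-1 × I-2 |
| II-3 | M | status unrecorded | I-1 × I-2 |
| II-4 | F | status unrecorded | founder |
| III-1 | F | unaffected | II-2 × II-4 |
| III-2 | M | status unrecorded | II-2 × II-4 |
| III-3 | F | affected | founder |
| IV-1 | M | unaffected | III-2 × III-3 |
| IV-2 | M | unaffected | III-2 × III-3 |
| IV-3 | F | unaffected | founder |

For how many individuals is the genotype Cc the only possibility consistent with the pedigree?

3

Obligate heterozygotes: I-2 passed C to II-1 (Cc, whose c came from I-1) and passed c to II-2 (cc), so I-2 is Cc; II-1 is affected so carries C and received c from I-1 (cc), so II-1 is Cc; III-3 is affected so carries C and passed c to IV-1 (cc), so III-3 is Cc.
Every other individual is either homozygous by phenotype or has at least one consistent homozygous assignment, so the count is 3.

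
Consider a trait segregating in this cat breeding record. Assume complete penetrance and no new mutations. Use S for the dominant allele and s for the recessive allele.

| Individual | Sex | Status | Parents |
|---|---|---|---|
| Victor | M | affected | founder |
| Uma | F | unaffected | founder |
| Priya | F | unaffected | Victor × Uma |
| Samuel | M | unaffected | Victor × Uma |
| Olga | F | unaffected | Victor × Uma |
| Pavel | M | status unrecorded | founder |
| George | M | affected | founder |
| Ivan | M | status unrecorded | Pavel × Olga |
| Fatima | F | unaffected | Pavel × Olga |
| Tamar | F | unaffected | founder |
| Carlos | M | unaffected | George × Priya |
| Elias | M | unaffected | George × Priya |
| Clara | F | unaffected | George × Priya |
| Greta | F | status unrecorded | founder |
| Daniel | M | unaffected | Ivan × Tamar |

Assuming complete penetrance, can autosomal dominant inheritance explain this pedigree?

Yes

A consistent assignment under autosomal dominant exists: Victor Ss, Uma ss, Priya ss, Samuel ss, Olga ss, Pavel Ss, George Ss, Ivan Ss, Fatima ss, Tamar ss, Carlos ss, Elias ss, Clara ss, Greta SS, Daniel ss.
In this assignment every recorded phenotype matches its genotype and every non-founder's genotype is obtainable from its parents' genotypes, so the pedigree is consistent.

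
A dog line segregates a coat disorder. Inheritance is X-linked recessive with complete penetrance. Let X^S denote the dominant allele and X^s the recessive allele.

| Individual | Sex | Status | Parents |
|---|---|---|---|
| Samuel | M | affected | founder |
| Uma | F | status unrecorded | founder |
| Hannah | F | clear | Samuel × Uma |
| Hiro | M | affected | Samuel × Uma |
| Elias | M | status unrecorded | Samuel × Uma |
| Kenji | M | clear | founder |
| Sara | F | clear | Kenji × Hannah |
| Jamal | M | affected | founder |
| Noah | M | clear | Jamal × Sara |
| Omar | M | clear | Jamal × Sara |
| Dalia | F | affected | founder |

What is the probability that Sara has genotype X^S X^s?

Kenji is clear, so Kenji is X^S Y.
Hannah is clear so carries S and received s from Samuel (X^s Y), so Hannah is X^S X^s.
Their cross gives offspring ratios 1/2 X^S X^S : 1/2 X^S X^s. Conditioning on Sara being clear, P(X^S X^s) = 1/2 / 1 = 1/2 before taking Sara's own offspring into account.
Jamal is affected, so Jamal is X^s Y.
Now use Sara's offspring. Probability of each recorded status — clear son Noah: 1/2 if Sara is X^S X^s, 1 if X^S X^S; clear son Omar: 1/2 if Sara is X^S X^s, 1 if X^S X^S.
Bayes: P(X^S X^s) = 1/2·1/4 / (1/2·1/4 + 1/2·1) = 1/5.

1/5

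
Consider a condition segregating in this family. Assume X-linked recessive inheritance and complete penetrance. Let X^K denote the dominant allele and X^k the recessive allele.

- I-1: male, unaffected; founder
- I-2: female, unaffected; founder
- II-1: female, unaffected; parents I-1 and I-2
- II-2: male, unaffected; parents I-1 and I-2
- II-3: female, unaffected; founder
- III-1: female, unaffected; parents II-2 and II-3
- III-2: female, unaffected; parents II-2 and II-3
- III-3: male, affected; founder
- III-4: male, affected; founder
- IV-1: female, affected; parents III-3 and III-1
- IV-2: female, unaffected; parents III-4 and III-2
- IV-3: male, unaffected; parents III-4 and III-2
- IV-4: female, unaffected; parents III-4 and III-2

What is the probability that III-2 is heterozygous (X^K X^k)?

1/9

II-2 is unaffected, so II-2 is X^K Y.
II-3 is unaffected so carries K and passed k to III-1 (X^K X^k, whose K came from II-2), so II-3 is X^K X^k.
Their cross gives offspring ratios 1/2 X^K X^K : 1/2 X^K X^k. Conditioning on III-2 being unaffected, P(X^K X^k) = 1/2 / 1 = 1/2 before taking III-2's own offspring into account.
III-4 is affected, so III-4 is X^k Y.
Now use III-2's offspring. Probability of each recorded status — unaffected daughter IV-2: 1/2 if III-2 is X^K X^k, 1 if X^K X^K; unaffected son IV-3: 1/2 if III-2 is X^K X^k, 1 if X^K X^K; unaffected daughter IV-4: 1/2 if III-2 is X^K X^k, 1 if X^K X^K.
Bayes: P(X^K X^k) = 1/2·1/8 / (1/2·1/8 + 1/2·1) = 1/9.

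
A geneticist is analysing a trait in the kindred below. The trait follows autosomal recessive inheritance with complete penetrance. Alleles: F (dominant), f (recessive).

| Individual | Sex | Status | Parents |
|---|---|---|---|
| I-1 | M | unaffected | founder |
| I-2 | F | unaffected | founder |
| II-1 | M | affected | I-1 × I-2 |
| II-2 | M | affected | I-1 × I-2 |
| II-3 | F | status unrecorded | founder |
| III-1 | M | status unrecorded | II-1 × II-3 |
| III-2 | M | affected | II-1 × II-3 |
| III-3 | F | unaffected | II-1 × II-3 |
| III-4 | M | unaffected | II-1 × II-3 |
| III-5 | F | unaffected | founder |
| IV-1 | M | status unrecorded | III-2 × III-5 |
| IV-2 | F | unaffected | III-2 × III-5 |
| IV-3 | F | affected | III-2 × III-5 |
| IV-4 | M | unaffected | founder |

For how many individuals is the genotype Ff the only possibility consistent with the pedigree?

Obligate heterozygotes: I-1 is unaffected so carries F and passed f to II-1 (ff), so I-1 is Ff; I-2 is unaffected so carries F and passed f to II-1 (ff), so I-2 is Ff; II-3 passed F to III-3 (Ff, whose f came from II-1) and passed f to III-2 (ff), so II-3 is Ff; III-3 is unaffected so carries F and received f from II-1 (ff), so III-3 is Ff; III-4 is unaffected so carries F and received f from II-1 (ff), so III-4 is Ff; III-5 is unaffected so carries F and passed f to IV-3 (ff), so III-5 is Ff; IV-2 is unaffected so carries F and received f from III-2 (ff), so IV-2 is Ff.
Every other individual is either homozygous by phenotype or has at least one consistent homozygous assignment, so the count is 7.

7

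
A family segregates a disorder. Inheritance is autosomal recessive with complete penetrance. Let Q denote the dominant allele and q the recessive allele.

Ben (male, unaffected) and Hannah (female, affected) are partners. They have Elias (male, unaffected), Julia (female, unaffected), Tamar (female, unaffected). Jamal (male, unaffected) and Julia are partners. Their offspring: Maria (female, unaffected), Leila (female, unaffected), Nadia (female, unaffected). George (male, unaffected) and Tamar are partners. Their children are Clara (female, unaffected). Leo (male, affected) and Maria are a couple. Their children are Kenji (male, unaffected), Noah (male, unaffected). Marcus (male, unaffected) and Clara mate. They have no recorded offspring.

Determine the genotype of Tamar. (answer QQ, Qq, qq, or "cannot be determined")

Qq

From phenotype alone, Tamar is QQ or Qq.
Tamar is unaffected so carries Q and received q from Hannah (qq), so Tamar is Qq.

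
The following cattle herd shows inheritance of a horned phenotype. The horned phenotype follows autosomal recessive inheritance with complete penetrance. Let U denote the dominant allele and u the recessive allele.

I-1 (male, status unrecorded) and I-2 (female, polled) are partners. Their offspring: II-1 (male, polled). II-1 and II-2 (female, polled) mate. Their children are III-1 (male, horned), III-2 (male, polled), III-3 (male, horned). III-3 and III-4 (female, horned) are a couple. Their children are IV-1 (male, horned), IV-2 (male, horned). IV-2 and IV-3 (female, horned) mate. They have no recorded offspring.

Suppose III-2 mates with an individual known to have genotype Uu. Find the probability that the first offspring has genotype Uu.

1/2

II-1 is polled so carries U and passed u to III-1 (uu), so II-1 is Uu.
II-2 is polled so carries U and passed u to III-1 (uu), so II-2 is Uu.
III-2 is a polled offspring of II-1 (Uu) × II-2 (Uu), whose cross gives 1/4 UU : 1/2 Uu : 1/4 uu; conditioning on being polled, III-2 is UU with probability 1/3, Uu with probability 2/3.
Summing over parental genotype combinations, P(offspring has genotype Uu) = 1/3·1/2 + 2/3·1/2 = 1/2.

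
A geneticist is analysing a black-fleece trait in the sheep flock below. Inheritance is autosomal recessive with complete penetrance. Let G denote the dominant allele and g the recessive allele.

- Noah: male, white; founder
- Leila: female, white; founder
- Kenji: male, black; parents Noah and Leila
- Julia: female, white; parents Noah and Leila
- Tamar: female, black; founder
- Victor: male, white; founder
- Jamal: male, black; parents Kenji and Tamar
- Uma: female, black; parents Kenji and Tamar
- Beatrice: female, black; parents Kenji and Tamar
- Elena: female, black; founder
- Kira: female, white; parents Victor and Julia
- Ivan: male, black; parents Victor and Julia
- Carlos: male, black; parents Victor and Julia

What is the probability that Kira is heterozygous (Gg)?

2/3

Victor is white so carries G and passed g to Ivan (gg), so Victor is Gg.
Julia is white so carries G and passed g to Ivan (gg), so Julia is Gg.
Their cross gives offspring ratios 1/4 GG : 1/2 Gg : 1/4 gg. Conditioning on Kira being white, P(Gg) = 1/2 / 3/4 = 2/3.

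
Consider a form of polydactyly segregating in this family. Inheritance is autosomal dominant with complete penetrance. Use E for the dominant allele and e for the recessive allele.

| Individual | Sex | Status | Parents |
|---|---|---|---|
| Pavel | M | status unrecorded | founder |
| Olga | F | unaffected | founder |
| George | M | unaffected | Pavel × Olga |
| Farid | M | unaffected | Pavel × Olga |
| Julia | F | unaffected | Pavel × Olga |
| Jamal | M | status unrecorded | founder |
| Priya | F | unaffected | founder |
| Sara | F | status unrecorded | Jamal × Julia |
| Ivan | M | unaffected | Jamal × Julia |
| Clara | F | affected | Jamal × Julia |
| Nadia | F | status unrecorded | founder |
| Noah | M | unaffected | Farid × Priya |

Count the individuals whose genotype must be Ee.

2

Obligate heterozygotes: Jamal passed E to Clara (Ee, whose e came from Julia) and passed e to Ivan (ee), so Jamal is Ee; Clara is affected so carries E and received e from Julia (ee), so Clara is Ee.
Every other individual is either homozygous by phenotype or has at least one consistent homozygous assignment, so the count is 2.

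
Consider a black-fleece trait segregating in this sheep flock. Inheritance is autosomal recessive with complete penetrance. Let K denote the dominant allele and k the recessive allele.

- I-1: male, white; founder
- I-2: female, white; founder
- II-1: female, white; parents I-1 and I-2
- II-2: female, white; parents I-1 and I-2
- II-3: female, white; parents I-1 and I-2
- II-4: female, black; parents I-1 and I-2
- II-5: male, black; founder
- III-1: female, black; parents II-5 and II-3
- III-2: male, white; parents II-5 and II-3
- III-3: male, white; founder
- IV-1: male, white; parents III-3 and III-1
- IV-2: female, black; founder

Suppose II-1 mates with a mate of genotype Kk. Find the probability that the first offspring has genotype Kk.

1/2

I-1 is white so carries K and passed k to II-4 (kk), so I-1 is Kk.
I-2 is white so carries K and passed k to II-4 (kk), so I-2 is Kk.
II-1 is a white offspring of I-1 (Kk) × I-2 (Kk), whose cross gives 1/4 KK : 1/2 Kk : 1/4 kk; conditioning on being white, II-1 is KK with probability 1/3, Kk with probability 2/3.
Summing over parental genotype combinations, P(offspring has genotype Kk) = 1/3·1/2 + 2/3·1/2 = 1/2.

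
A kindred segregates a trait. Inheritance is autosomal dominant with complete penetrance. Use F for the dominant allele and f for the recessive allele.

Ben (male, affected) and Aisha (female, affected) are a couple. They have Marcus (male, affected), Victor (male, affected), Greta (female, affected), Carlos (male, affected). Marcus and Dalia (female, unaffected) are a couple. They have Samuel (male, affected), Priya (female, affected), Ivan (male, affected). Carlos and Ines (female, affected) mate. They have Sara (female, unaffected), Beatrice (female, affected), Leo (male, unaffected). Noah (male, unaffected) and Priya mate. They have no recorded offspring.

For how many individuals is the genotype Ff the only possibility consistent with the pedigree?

5

Obligate heterozygotes: Carlos is affected so carries F and passed f to Sara (ff), so Carlos is Ff; Ines is affected so carries F and passed f to Sara (ff), so Ines is Ff; Samuel is affected so carries F and received f from Dalia (ff), so Samuel is Ff; Priya is affected so carries F and received f from Dalia (ff), so Priya is Ff; Ivan is affected so carries F and received f from Dalia (ff), so Ivan is Ff.
Every other individual is either homozygous by phenotype or has at least one consistent homozygous assignment, so the count is 5.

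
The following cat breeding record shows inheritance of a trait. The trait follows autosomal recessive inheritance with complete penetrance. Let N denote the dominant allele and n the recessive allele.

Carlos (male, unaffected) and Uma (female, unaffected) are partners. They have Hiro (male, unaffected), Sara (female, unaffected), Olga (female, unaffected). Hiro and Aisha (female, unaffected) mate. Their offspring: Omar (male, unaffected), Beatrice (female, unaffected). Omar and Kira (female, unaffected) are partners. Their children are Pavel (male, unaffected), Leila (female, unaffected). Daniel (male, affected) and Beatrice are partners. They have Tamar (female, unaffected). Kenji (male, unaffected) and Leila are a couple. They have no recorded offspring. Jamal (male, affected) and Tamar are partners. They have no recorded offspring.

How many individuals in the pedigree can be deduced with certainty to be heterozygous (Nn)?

1

Obligate heterozygotes: Tamar is unaffected so carries N and received n from Daniel (nn), so Tamar is Nn.
Every other individual is either homozygous by phenotype or has at least one consistent homozygous assignment, so the count is 1.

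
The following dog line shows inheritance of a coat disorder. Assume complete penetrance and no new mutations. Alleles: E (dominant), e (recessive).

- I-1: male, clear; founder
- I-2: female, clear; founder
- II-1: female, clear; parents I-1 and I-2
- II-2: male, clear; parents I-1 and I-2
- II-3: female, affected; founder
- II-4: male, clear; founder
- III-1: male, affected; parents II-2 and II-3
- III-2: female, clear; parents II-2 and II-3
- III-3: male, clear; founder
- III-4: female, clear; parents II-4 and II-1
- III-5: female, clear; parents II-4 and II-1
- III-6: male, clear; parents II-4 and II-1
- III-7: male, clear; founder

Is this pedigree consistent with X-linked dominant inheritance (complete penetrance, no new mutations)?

A consistent assignment under X-linked dominant exists: I-1 X^e Y, I-2 X^e X^e, II-1 X^e X^e, II-2 X^e Y, II-3 X^E X^e, II-4 X^e Y, III-1 X^E Y, III-2 X^e X^e, III-3 X^e Y, III-4 X^e X^e, III-5 X^e X^e, III-6 X^e Y, III-7 X^e Y.
In this assignment every recorded phenotype matches its genotype and every non-founder's genotype is obtainable from its parents' genotypes, so the pedigree is consistent.

Yes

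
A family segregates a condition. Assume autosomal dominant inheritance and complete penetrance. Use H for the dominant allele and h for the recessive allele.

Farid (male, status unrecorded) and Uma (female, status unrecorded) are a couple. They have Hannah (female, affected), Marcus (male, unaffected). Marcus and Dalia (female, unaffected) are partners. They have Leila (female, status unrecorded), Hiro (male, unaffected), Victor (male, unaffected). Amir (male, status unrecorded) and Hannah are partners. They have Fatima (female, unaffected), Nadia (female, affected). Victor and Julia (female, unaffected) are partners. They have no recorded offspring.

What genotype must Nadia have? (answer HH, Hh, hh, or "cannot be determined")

Nadia's phenotype allows HH or Hh, and no parent or child forces a single allele at both positions; consistent genotype assignments exist with Nadia as HH or Hh.

cannot be determined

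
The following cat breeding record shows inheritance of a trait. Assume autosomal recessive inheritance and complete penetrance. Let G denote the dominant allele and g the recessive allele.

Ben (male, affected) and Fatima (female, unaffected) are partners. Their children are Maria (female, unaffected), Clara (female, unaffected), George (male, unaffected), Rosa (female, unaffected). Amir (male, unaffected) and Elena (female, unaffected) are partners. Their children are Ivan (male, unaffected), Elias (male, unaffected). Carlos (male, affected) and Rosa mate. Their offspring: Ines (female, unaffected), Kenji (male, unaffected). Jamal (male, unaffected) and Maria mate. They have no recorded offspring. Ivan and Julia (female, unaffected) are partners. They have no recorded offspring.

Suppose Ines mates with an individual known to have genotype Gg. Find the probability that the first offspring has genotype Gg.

1/2

Ines is unaffected so carries G and received g from Carlos (gg), so Ines is Gg.
The cross gives 1/4 GG : 1/2 Gg : 1/4 gg, so P(offspring has genotype Gg) = 1/2.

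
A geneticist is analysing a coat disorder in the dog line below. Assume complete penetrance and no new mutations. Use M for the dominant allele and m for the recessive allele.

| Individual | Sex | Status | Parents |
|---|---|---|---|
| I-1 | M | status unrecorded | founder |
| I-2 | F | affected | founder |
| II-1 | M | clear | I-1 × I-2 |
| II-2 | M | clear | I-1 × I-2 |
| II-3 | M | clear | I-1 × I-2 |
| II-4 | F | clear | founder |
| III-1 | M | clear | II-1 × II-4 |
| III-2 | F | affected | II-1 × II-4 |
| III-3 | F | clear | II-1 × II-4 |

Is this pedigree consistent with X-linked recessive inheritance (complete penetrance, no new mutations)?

No

Under X-linked recessive, II-1 (clear, male) cannot arise from I-1 (unrecorded) × I-2 (affected).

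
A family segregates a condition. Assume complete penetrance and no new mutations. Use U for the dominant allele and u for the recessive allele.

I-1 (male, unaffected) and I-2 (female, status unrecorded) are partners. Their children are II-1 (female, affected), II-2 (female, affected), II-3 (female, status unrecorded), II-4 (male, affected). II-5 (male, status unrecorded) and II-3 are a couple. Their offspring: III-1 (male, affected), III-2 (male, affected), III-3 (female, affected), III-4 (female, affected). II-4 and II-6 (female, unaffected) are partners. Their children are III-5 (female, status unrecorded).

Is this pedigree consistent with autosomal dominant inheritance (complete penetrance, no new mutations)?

Yes

A consistent assignment under autosomal dominant exists: I-1 uu, I-2 UU, II-1 Uu, II-2 Uu, II-3 Uu, II-4 Uu, II-5 UU, II-6 uu, III-1 UU, III-2 UU, III-3 UU, III-4 UU, III-5 Uu.
In this assignment every recorded phenotype matches its genotype and every non-founder's genotype is obtainable from its parents' genotypes, so the pedigree is consistent.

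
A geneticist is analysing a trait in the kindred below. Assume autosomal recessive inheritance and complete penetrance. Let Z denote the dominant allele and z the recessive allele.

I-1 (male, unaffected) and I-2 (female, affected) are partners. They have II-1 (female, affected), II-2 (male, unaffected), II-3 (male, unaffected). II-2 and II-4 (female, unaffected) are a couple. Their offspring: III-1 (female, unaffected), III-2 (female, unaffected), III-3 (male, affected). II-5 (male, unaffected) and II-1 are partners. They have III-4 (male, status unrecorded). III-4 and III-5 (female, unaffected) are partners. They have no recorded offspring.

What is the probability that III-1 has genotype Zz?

II-2 is unaffected so carries Z and received z from I-2 (zz), so II-2 is Zz.
II-4 is unaffected so carries Z and passed z to III-3 (zz), so II-4 is Zz.
Their cross gives offspring ratios 1/4 ZZ : 1/2 Zz : 1/4 zz. Conditioning on III-1 being unaffected, P(Zz) = 1/2 / 3/4 = 2/3.

2/3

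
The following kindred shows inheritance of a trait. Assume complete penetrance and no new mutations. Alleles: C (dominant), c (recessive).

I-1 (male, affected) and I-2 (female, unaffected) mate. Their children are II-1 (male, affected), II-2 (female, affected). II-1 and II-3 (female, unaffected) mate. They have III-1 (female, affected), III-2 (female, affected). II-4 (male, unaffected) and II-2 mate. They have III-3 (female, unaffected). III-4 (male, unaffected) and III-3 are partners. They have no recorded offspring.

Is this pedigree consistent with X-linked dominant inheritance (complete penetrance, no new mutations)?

No

Under X-linked dominant, II-1 (affected, male) cannot arise from I-1 (affected) × I-2 (unaffected).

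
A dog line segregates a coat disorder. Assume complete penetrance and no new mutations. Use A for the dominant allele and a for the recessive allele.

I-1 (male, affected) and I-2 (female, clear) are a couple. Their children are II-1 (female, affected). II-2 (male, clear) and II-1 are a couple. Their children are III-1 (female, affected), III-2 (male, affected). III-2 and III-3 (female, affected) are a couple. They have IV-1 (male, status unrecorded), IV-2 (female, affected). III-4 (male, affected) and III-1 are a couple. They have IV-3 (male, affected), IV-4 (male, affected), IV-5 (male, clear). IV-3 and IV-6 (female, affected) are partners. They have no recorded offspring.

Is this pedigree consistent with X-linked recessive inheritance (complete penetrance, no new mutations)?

No

Under X-linked recessive, III-1 (affected, female) cannot arise from II-2 (clear) × II-1 (affected).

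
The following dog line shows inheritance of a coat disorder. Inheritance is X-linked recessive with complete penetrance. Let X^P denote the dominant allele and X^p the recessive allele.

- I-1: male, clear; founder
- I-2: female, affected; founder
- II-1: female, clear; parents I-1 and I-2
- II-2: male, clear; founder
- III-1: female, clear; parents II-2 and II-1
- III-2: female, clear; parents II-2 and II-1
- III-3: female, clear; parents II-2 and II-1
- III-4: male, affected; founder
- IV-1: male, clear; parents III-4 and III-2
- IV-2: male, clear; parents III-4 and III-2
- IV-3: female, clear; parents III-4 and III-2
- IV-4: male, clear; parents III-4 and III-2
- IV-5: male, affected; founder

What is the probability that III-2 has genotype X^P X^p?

1/17

II-2 is clear, so II-2 is X^P Y.
II-1 is clear so carries P and received p from I-2 (X^p X^p), so II-1 is X^P X^p.
Their cross gives offspring ratios 1/2 X^P X^P : 1/2 X^P X^p. Conditioning on III-2 being clear, P(X^P X^p) = 1/2 / 1 = 1/2 before taking III-2's own offspring into account.
III-4 is affected, so III-4 is X^p Y.
Now use III-2's offspring. Probability of each recorded status — clear son IV-1: 1/2 if III-2 is X^P X^p, 1 if X^P X^P; clear son IV-2: 1/2 if III-2 is X^P X^p, 1 if X^P X^P; clear daughter IV-3: 1/2 if III-2 is X^P X^p, 1 if X^P X^P; clear son IV-4: 1/2 if III-2 is X^P X^p, 1 if X^P X^P.
Bayes: P(X^P X^p) = 1/2·1/16 / (1/2·1/16 + 1/2·1) = 1/17.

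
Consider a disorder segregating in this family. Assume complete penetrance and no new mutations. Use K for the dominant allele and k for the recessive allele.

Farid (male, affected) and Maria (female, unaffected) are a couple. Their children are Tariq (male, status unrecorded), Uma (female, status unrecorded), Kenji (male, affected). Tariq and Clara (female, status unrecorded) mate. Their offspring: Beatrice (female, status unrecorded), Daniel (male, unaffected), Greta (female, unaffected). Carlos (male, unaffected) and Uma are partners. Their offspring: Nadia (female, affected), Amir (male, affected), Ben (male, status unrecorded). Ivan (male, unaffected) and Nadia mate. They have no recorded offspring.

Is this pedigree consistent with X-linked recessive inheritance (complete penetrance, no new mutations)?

Under X-linked recessive, Nadia (affected, female) cannot arise from Carlos (unaffected) × Uma (unrecorded).

No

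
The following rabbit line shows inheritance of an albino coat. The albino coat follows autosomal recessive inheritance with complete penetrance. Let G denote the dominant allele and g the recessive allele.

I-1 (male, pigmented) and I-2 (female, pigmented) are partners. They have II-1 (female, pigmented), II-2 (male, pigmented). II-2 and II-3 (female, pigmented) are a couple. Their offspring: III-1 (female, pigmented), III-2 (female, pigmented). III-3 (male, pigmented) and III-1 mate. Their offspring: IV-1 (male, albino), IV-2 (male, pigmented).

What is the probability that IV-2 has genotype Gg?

III-3 is pigmented so carries G and passed g to IV-1 (gg), so III-3 is Gg.
III-1 is pigmented so carries G and passed g to IV-1 (gg), so III-1 is Gg.
Their cross gives offspring ratios 1/4 GG : 1/2 Gg : 1/4 gg. Conditioning on IV-2 being pigmented, P(Gg) = 1/2 / 3/4 = 2/3.

2/3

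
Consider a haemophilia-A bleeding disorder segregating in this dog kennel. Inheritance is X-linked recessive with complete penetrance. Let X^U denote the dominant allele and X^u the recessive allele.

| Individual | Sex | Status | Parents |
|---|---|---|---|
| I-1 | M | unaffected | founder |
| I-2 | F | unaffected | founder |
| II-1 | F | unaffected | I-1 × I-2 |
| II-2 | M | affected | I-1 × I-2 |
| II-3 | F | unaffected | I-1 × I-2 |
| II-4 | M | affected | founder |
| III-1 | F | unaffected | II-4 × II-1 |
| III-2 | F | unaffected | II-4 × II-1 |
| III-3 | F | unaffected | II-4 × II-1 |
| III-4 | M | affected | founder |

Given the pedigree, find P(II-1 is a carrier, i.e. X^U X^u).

I-1 is unaffected, so I-1 is X^U Y.
I-2 is unaffected so carries U and passed u to II-2 (X^u Y), so I-2 is X^U X^u.
Their cross gives offspring ratios 1/2 X^U X^U : 1/2 X^U X^u. Conditioning on II-1 being unaffected, P(X^U X^u) = 1/2 / 1 = 1/2 before taking II-1's own offspring into account.
II-4 is affected, so II-4 is X^u Y.
Now use II-1's offspring. Probability of each recorded status — unaffected daughter III-1: 1/2 if II-1 is X^U X^u, 1 if X^U X^U; unaffected daughter III-2: 1/2 if II-1 is X^U X^u, 1 if X^U X^U; unaffected daughter III-3: 1/2 if II-1 is X^U X^u, 1 if X^U X^U.
Bayes: P(X^U X^u) = 1/2·1/8 / (1/2·1/8 + 1/2·1) = 1/9.

1/9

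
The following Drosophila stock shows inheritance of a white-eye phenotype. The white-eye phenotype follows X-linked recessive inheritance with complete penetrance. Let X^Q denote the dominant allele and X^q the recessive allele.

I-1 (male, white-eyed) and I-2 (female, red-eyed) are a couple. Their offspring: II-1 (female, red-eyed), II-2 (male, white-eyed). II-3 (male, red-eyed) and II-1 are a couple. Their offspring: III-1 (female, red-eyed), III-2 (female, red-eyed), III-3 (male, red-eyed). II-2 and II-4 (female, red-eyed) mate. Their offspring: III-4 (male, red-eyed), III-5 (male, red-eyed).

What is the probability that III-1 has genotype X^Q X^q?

II-3 is red-eyed, so II-3 is X^Q Y.
II-1 is red-eyed so carries Q and received q from I-1 (X^q Y), so II-1 is X^Q X^q.
Their cross gives offspring ratios 1/2 X^Q X^Q : 1/2 X^Q X^q. Conditioning on III-1 being red-eyed, P(X^Q X^q) = 1/2 / 1 = 1/2.

1/2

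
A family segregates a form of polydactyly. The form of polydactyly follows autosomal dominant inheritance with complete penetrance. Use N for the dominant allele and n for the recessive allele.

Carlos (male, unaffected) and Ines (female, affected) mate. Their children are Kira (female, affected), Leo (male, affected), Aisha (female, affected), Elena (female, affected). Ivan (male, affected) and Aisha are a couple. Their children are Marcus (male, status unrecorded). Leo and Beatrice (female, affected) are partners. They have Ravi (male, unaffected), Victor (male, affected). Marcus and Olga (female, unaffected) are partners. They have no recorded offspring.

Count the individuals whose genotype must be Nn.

5

Obligate heterozygotes: Kira is affected so carries N and received n from Carlos (nn), so Kira is Nn; Leo is affected so carries N and received n from Carlos (nn), so Leo is Nn; Aisha is affected so carries N and received n from Carlos (nn), so Aisha is Nn; Elena is affected so carries N and received n from Carlos (nn), so Elena is Nn; Beatrice is affected so carries N and passed n to Ravi (nn), so Beatrice is Nn.
Every other individual is either homozygous by phenotype or has at least one consistent homozygous assignment, so the count is 5.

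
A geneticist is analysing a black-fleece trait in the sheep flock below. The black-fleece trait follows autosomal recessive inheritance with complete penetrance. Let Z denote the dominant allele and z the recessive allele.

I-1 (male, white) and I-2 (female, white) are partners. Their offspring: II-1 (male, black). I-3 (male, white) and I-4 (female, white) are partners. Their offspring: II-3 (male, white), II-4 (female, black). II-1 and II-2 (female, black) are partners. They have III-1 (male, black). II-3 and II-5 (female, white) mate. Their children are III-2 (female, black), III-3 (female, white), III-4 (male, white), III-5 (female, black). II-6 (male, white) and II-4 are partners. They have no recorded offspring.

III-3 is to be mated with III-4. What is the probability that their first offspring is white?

8/9

II-3 is white so carries Z and passed z to III-2 (zz), so II-3 is Zz.
II-5 is white so carries Z and passed z to III-2 (zz), so II-5 is Zz.
III-3 is a white offspring of II-3 (Zz) × II-5 (Zz), whose cross gives 1/4 ZZ : 1/2 Zz : 1/4 zz; conditioning on being white, III-3 is ZZ with probability 1/3, Zz with probability 2/3.
III-4 is a white offspring of II-3 (Zz) × II-5 (Zz), whose cross gives 1/4 ZZ : 1/2 Zz : 1/4 zz; conditioning on being white, III-4 is ZZ with probability 1/3, Zz with probability 2/3.
Summing over parental genotype combinations, P(offspring is white) = 1/9·1 + 2/9·1 + 2/9·1 + 4/9·3/4 = 8/9.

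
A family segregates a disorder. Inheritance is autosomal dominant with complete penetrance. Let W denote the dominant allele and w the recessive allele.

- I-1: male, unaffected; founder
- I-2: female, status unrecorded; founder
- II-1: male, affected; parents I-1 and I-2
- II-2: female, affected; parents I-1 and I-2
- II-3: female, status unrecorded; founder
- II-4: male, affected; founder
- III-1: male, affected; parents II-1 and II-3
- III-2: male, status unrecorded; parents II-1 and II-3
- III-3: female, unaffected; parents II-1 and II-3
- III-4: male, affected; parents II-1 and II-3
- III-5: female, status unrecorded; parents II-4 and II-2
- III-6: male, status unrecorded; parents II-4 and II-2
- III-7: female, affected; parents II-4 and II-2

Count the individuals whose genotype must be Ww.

2

Obligate heterozygotes: II-1 is affected so carries W and received w from I-1 (ww), so II-1 is Ww; II-2 is affected so carries W and received w from I-1 (ww), so II-2 is Ww.
Every other individual is either homozygous by phenotype or has at least one consistent homozygous assignment, so the count is 2.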